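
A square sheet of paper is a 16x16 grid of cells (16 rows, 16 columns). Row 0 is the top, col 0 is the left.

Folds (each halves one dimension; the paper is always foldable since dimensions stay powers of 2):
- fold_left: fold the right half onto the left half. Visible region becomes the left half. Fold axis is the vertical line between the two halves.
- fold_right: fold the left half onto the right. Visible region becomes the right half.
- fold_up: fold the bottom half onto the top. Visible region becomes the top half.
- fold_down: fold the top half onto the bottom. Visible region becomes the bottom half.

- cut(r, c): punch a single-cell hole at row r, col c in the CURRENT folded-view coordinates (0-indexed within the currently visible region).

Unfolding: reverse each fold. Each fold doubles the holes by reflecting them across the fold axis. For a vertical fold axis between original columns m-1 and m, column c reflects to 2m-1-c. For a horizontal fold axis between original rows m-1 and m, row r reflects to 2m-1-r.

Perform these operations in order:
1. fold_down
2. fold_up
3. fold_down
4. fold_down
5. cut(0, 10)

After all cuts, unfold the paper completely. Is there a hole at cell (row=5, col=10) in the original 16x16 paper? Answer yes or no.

Op 1 fold_down: fold axis h@8; visible region now rows[8,16) x cols[0,16) = 8x16
Op 2 fold_up: fold axis h@12; visible region now rows[8,12) x cols[0,16) = 4x16
Op 3 fold_down: fold axis h@10; visible region now rows[10,12) x cols[0,16) = 2x16
Op 4 fold_down: fold axis h@11; visible region now rows[11,12) x cols[0,16) = 1x16
Op 5 cut(0, 10): punch at orig (11,10); cuts so far [(11, 10)]; region rows[11,12) x cols[0,16) = 1x16
Unfold 1 (reflect across h@11): 2 holes -> [(10, 10), (11, 10)]
Unfold 2 (reflect across h@10): 4 holes -> [(8, 10), (9, 10), (10, 10), (11, 10)]
Unfold 3 (reflect across h@12): 8 holes -> [(8, 10), (9, 10), (10, 10), (11, 10), (12, 10), (13, 10), (14, 10), (15, 10)]
Unfold 4 (reflect across h@8): 16 holes -> [(0, 10), (1, 10), (2, 10), (3, 10), (4, 10), (5, 10), (6, 10), (7, 10), (8, 10), (9, 10), (10, 10), (11, 10), (12, 10), (13, 10), (14, 10), (15, 10)]
Holes: [(0, 10), (1, 10), (2, 10), (3, 10), (4, 10), (5, 10), (6, 10), (7, 10), (8, 10), (9, 10), (10, 10), (11, 10), (12, 10), (13, 10), (14, 10), (15, 10)]

Answer: yes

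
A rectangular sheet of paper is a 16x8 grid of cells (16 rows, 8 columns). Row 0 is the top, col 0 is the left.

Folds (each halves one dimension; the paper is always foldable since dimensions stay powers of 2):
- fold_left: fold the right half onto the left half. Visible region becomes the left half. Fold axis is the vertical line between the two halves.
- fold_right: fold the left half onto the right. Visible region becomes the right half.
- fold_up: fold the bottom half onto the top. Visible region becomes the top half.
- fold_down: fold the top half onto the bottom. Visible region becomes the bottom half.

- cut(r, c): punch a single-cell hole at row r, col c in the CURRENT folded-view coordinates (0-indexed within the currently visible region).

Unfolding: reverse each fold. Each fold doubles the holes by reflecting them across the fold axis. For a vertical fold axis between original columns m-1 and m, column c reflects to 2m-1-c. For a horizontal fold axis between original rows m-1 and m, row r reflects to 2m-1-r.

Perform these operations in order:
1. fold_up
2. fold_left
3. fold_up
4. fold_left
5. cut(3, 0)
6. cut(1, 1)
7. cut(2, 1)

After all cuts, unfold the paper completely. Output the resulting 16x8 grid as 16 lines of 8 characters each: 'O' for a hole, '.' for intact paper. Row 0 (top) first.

Answer: ........
.OO..OO.
.OO..OO.
O..OO..O
O..OO..O
.OO..OO.
.OO..OO.
........
........
.OO..OO.
.OO..OO.
O..OO..O
O..OO..O
.OO..OO.
.OO..OO.
........

Derivation:
Op 1 fold_up: fold axis h@8; visible region now rows[0,8) x cols[0,8) = 8x8
Op 2 fold_left: fold axis v@4; visible region now rows[0,8) x cols[0,4) = 8x4
Op 3 fold_up: fold axis h@4; visible region now rows[0,4) x cols[0,4) = 4x4
Op 4 fold_left: fold axis v@2; visible region now rows[0,4) x cols[0,2) = 4x2
Op 5 cut(3, 0): punch at orig (3,0); cuts so far [(3, 0)]; region rows[0,4) x cols[0,2) = 4x2
Op 6 cut(1, 1): punch at orig (1,1); cuts so far [(1, 1), (3, 0)]; region rows[0,4) x cols[0,2) = 4x2
Op 7 cut(2, 1): punch at orig (2,1); cuts so far [(1, 1), (2, 1), (3, 0)]; region rows[0,4) x cols[0,2) = 4x2
Unfold 1 (reflect across v@2): 6 holes -> [(1, 1), (1, 2), (2, 1), (2, 2), (3, 0), (3, 3)]
Unfold 2 (reflect across h@4): 12 holes -> [(1, 1), (1, 2), (2, 1), (2, 2), (3, 0), (3, 3), (4, 0), (4, 3), (5, 1), (5, 2), (6, 1), (6, 2)]
Unfold 3 (reflect across v@4): 24 holes -> [(1, 1), (1, 2), (1, 5), (1, 6), (2, 1), (2, 2), (2, 5), (2, 6), (3, 0), (3, 3), (3, 4), (3, 7), (4, 0), (4, 3), (4, 4), (4, 7), (5, 1), (5, 2), (5, 5), (5, 6), (6, 1), (6, 2), (6, 5), (6, 6)]
Unfold 4 (reflect across h@8): 48 holes -> [(1, 1), (1, 2), (1, 5), (1, 6), (2, 1), (2, 2), (2, 5), (2, 6), (3, 0), (3, 3), (3, 4), (3, 7), (4, 0), (4, 3), (4, 4), (4, 7), (5, 1), (5, 2), (5, 5), (5, 6), (6, 1), (6, 2), (6, 5), (6, 6), (9, 1), (9, 2), (9, 5), (9, 6), (10, 1), (10, 2), (10, 5), (10, 6), (11, 0), (11, 3), (11, 4), (11, 7), (12, 0), (12, 3), (12, 4), (12, 7), (13, 1), (13, 2), (13, 5), (13, 6), (14, 1), (14, 2), (14, 5), (14, 6)]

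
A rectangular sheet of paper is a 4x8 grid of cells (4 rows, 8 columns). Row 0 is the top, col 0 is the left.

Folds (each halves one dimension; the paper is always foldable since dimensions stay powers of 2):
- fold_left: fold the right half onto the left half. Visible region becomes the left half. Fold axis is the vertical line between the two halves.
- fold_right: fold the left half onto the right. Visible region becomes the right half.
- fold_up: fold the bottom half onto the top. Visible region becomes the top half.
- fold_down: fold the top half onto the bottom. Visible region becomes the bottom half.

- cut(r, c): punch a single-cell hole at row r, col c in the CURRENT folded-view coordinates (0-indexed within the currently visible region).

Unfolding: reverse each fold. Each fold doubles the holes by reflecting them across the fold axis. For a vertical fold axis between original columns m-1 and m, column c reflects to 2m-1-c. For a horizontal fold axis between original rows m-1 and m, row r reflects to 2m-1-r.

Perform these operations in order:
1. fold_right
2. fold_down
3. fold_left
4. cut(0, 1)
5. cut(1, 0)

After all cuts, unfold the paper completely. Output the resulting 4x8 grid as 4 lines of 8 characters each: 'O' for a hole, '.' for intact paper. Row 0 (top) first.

Answer: O..OO..O
.OO..OO.
.OO..OO.
O..OO..O

Derivation:
Op 1 fold_right: fold axis v@4; visible region now rows[0,4) x cols[4,8) = 4x4
Op 2 fold_down: fold axis h@2; visible region now rows[2,4) x cols[4,8) = 2x4
Op 3 fold_left: fold axis v@6; visible region now rows[2,4) x cols[4,6) = 2x2
Op 4 cut(0, 1): punch at orig (2,5); cuts so far [(2, 5)]; region rows[2,4) x cols[4,6) = 2x2
Op 5 cut(1, 0): punch at orig (3,4); cuts so far [(2, 5), (3, 4)]; region rows[2,4) x cols[4,6) = 2x2
Unfold 1 (reflect across v@6): 4 holes -> [(2, 5), (2, 6), (3, 4), (3, 7)]
Unfold 2 (reflect across h@2): 8 holes -> [(0, 4), (0, 7), (1, 5), (1, 6), (2, 5), (2, 6), (3, 4), (3, 7)]
Unfold 3 (reflect across v@4): 16 holes -> [(0, 0), (0, 3), (0, 4), (0, 7), (1, 1), (1, 2), (1, 5), (1, 6), (2, 1), (2, 2), (2, 5), (2, 6), (3, 0), (3, 3), (3, 4), (3, 7)]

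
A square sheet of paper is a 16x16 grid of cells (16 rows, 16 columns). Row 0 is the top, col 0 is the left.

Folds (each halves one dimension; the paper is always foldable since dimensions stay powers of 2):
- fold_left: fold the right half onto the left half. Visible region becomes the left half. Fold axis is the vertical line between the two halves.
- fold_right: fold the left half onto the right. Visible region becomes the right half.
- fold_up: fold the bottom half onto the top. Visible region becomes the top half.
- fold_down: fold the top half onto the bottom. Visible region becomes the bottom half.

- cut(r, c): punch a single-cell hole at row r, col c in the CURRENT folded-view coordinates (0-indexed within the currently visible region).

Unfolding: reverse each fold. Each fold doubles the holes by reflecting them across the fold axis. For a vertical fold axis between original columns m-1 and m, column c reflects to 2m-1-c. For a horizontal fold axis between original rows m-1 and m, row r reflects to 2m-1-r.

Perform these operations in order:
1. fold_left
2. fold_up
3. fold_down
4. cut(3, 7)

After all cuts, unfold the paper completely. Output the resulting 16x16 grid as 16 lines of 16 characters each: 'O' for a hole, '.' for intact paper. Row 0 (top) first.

Op 1 fold_left: fold axis v@8; visible region now rows[0,16) x cols[0,8) = 16x8
Op 2 fold_up: fold axis h@8; visible region now rows[0,8) x cols[0,8) = 8x8
Op 3 fold_down: fold axis h@4; visible region now rows[4,8) x cols[0,8) = 4x8
Op 4 cut(3, 7): punch at orig (7,7); cuts so far [(7, 7)]; region rows[4,8) x cols[0,8) = 4x8
Unfold 1 (reflect across h@4): 2 holes -> [(0, 7), (7, 7)]
Unfold 2 (reflect across h@8): 4 holes -> [(0, 7), (7, 7), (8, 7), (15, 7)]
Unfold 3 (reflect across v@8): 8 holes -> [(0, 7), (0, 8), (7, 7), (7, 8), (8, 7), (8, 8), (15, 7), (15, 8)]

Answer: .......OO.......
................
................
................
................
................
................
.......OO.......
.......OO.......
................
................
................
................
................
................
.......OO.......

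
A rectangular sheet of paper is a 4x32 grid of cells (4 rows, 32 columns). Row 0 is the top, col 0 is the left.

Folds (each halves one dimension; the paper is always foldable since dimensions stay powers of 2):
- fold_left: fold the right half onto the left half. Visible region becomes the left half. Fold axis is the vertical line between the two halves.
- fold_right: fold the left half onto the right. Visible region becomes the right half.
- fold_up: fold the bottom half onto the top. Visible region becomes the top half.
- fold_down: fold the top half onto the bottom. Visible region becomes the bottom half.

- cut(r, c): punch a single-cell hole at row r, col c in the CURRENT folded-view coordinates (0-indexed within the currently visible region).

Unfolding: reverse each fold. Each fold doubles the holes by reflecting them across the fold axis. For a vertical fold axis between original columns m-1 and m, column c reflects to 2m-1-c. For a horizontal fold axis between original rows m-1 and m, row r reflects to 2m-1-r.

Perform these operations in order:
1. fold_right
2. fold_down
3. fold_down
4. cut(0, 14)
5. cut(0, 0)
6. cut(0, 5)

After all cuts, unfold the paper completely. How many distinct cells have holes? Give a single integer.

Op 1 fold_right: fold axis v@16; visible region now rows[0,4) x cols[16,32) = 4x16
Op 2 fold_down: fold axis h@2; visible region now rows[2,4) x cols[16,32) = 2x16
Op 3 fold_down: fold axis h@3; visible region now rows[3,4) x cols[16,32) = 1x16
Op 4 cut(0, 14): punch at orig (3,30); cuts so far [(3, 30)]; region rows[3,4) x cols[16,32) = 1x16
Op 5 cut(0, 0): punch at orig (3,16); cuts so far [(3, 16), (3, 30)]; region rows[3,4) x cols[16,32) = 1x16
Op 6 cut(0, 5): punch at orig (3,21); cuts so far [(3, 16), (3, 21), (3, 30)]; region rows[3,4) x cols[16,32) = 1x16
Unfold 1 (reflect across h@3): 6 holes -> [(2, 16), (2, 21), (2, 30), (3, 16), (3, 21), (3, 30)]
Unfold 2 (reflect across h@2): 12 holes -> [(0, 16), (0, 21), (0, 30), (1, 16), (1, 21), (1, 30), (2, 16), (2, 21), (2, 30), (3, 16), (3, 21), (3, 30)]
Unfold 3 (reflect across v@16): 24 holes -> [(0, 1), (0, 10), (0, 15), (0, 16), (0, 21), (0, 30), (1, 1), (1, 10), (1, 15), (1, 16), (1, 21), (1, 30), (2, 1), (2, 10), (2, 15), (2, 16), (2, 21), (2, 30), (3, 1), (3, 10), (3, 15), (3, 16), (3, 21), (3, 30)]

Answer: 24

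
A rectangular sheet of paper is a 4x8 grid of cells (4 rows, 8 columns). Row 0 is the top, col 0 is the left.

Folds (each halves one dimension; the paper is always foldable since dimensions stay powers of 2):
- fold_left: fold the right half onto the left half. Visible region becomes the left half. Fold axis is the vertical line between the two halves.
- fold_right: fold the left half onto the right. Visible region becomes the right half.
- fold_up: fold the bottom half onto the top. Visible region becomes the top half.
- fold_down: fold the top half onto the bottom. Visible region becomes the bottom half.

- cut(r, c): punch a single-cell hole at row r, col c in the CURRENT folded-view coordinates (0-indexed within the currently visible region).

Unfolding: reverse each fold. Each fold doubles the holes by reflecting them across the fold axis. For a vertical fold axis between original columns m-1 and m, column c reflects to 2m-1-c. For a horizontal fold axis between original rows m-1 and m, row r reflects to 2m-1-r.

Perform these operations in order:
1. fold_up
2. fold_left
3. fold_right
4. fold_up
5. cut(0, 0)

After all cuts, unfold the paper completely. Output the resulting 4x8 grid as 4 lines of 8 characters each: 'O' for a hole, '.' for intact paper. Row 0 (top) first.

Answer: .OO..OO.
.OO..OO.
.OO..OO.
.OO..OO.

Derivation:
Op 1 fold_up: fold axis h@2; visible region now rows[0,2) x cols[0,8) = 2x8
Op 2 fold_left: fold axis v@4; visible region now rows[0,2) x cols[0,4) = 2x4
Op 3 fold_right: fold axis v@2; visible region now rows[0,2) x cols[2,4) = 2x2
Op 4 fold_up: fold axis h@1; visible region now rows[0,1) x cols[2,4) = 1x2
Op 5 cut(0, 0): punch at orig (0,2); cuts so far [(0, 2)]; region rows[0,1) x cols[2,4) = 1x2
Unfold 1 (reflect across h@1): 2 holes -> [(0, 2), (1, 2)]
Unfold 2 (reflect across v@2): 4 holes -> [(0, 1), (0, 2), (1, 1), (1, 2)]
Unfold 3 (reflect across v@4): 8 holes -> [(0, 1), (0, 2), (0, 5), (0, 6), (1, 1), (1, 2), (1, 5), (1, 6)]
Unfold 4 (reflect across h@2): 16 holes -> [(0, 1), (0, 2), (0, 5), (0, 6), (1, 1), (1, 2), (1, 5), (1, 6), (2, 1), (2, 2), (2, 5), (2, 6), (3, 1), (3, 2), (3, 5), (3, 6)]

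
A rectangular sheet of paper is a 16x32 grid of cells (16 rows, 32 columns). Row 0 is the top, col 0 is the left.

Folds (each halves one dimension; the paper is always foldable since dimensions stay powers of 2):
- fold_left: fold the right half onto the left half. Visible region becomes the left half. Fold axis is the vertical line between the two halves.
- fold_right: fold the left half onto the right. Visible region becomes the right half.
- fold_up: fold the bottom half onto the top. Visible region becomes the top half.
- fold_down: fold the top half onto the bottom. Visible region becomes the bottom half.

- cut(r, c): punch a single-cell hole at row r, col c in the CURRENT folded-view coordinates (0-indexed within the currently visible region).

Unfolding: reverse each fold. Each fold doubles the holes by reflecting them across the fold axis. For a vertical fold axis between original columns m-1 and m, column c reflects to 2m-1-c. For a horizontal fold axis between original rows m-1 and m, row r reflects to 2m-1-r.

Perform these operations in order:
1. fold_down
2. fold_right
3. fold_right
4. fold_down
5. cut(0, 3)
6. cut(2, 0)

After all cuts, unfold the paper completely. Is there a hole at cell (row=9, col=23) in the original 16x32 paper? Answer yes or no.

Op 1 fold_down: fold axis h@8; visible region now rows[8,16) x cols[0,32) = 8x32
Op 2 fold_right: fold axis v@16; visible region now rows[8,16) x cols[16,32) = 8x16
Op 3 fold_right: fold axis v@24; visible region now rows[8,16) x cols[24,32) = 8x8
Op 4 fold_down: fold axis h@12; visible region now rows[12,16) x cols[24,32) = 4x8
Op 5 cut(0, 3): punch at orig (12,27); cuts so far [(12, 27)]; region rows[12,16) x cols[24,32) = 4x8
Op 6 cut(2, 0): punch at orig (14,24); cuts so far [(12, 27), (14, 24)]; region rows[12,16) x cols[24,32) = 4x8
Unfold 1 (reflect across h@12): 4 holes -> [(9, 24), (11, 27), (12, 27), (14, 24)]
Unfold 2 (reflect across v@24): 8 holes -> [(9, 23), (9, 24), (11, 20), (11, 27), (12, 20), (12, 27), (14, 23), (14, 24)]
Unfold 3 (reflect across v@16): 16 holes -> [(9, 7), (9, 8), (9, 23), (9, 24), (11, 4), (11, 11), (11, 20), (11, 27), (12, 4), (12, 11), (12, 20), (12, 27), (14, 7), (14, 8), (14, 23), (14, 24)]
Unfold 4 (reflect across h@8): 32 holes -> [(1, 7), (1, 8), (1, 23), (1, 24), (3, 4), (3, 11), (3, 20), (3, 27), (4, 4), (4, 11), (4, 20), (4, 27), (6, 7), (6, 8), (6, 23), (6, 24), (9, 7), (9, 8), (9, 23), (9, 24), (11, 4), (11, 11), (11, 20), (11, 27), (12, 4), (12, 11), (12, 20), (12, 27), (14, 7), (14, 8), (14, 23), (14, 24)]
Holes: [(1, 7), (1, 8), (1, 23), (1, 24), (3, 4), (3, 11), (3, 20), (3, 27), (4, 4), (4, 11), (4, 20), (4, 27), (6, 7), (6, 8), (6, 23), (6, 24), (9, 7), (9, 8), (9, 23), (9, 24), (11, 4), (11, 11), (11, 20), (11, 27), (12, 4), (12, 11), (12, 20), (12, 27), (14, 7), (14, 8), (14, 23), (14, 24)]

Answer: yes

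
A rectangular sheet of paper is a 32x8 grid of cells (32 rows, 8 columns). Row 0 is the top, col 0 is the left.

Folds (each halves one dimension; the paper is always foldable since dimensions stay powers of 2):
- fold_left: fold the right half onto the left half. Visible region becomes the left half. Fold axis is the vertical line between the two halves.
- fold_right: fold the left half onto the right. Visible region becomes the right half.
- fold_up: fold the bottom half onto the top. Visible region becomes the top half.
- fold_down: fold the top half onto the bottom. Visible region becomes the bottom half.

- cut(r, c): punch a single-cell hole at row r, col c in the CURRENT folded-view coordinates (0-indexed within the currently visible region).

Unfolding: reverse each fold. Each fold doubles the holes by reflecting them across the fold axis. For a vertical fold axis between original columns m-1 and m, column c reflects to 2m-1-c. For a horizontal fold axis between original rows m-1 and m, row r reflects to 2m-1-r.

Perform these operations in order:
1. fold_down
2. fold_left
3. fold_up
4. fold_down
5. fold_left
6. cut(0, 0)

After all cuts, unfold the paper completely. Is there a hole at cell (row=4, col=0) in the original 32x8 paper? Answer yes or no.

Answer: yes

Derivation:
Op 1 fold_down: fold axis h@16; visible region now rows[16,32) x cols[0,8) = 16x8
Op 2 fold_left: fold axis v@4; visible region now rows[16,32) x cols[0,4) = 16x4
Op 3 fold_up: fold axis h@24; visible region now rows[16,24) x cols[0,4) = 8x4
Op 4 fold_down: fold axis h@20; visible region now rows[20,24) x cols[0,4) = 4x4
Op 5 fold_left: fold axis v@2; visible region now rows[20,24) x cols[0,2) = 4x2
Op 6 cut(0, 0): punch at orig (20,0); cuts so far [(20, 0)]; region rows[20,24) x cols[0,2) = 4x2
Unfold 1 (reflect across v@2): 2 holes -> [(20, 0), (20, 3)]
Unfold 2 (reflect across h@20): 4 holes -> [(19, 0), (19, 3), (20, 0), (20, 3)]
Unfold 3 (reflect across h@24): 8 holes -> [(19, 0), (19, 3), (20, 0), (20, 3), (27, 0), (27, 3), (28, 0), (28, 3)]
Unfold 4 (reflect across v@4): 16 holes -> [(19, 0), (19, 3), (19, 4), (19, 7), (20, 0), (20, 3), (20, 4), (20, 7), (27, 0), (27, 3), (27, 4), (27, 7), (28, 0), (28, 3), (28, 4), (28, 7)]
Unfold 5 (reflect across h@16): 32 holes -> [(3, 0), (3, 3), (3, 4), (3, 7), (4, 0), (4, 3), (4, 4), (4, 7), (11, 0), (11, 3), (11, 4), (11, 7), (12, 0), (12, 3), (12, 4), (12, 7), (19, 0), (19, 3), (19, 4), (19, 7), (20, 0), (20, 3), (20, 4), (20, 7), (27, 0), (27, 3), (27, 4), (27, 7), (28, 0), (28, 3), (28, 4), (28, 7)]
Holes: [(3, 0), (3, 3), (3, 4), (3, 7), (4, 0), (4, 3), (4, 4), (4, 7), (11, 0), (11, 3), (11, 4), (11, 7), (12, 0), (12, 3), (12, 4), (12, 7), (19, 0), (19, 3), (19, 4), (19, 7), (20, 0), (20, 3), (20, 4), (20, 7), (27, 0), (27, 3), (27, 4), (27, 7), (28, 0), (28, 3), (28, 4), (28, 7)]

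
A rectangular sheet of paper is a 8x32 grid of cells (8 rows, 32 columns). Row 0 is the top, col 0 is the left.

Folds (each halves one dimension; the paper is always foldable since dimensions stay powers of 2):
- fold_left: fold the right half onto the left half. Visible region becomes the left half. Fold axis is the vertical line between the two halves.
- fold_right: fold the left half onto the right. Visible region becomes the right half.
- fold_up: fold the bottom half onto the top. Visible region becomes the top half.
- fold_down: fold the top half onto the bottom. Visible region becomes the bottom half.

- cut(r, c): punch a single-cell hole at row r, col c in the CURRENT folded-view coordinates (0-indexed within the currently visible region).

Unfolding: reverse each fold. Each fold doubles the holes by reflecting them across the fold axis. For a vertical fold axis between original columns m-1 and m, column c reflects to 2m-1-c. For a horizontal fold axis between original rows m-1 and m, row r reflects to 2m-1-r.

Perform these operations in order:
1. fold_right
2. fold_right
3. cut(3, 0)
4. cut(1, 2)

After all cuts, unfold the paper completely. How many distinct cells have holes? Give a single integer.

Answer: 8

Derivation:
Op 1 fold_right: fold axis v@16; visible region now rows[0,8) x cols[16,32) = 8x16
Op 2 fold_right: fold axis v@24; visible region now rows[0,8) x cols[24,32) = 8x8
Op 3 cut(3, 0): punch at orig (3,24); cuts so far [(3, 24)]; region rows[0,8) x cols[24,32) = 8x8
Op 4 cut(1, 2): punch at orig (1,26); cuts so far [(1, 26), (3, 24)]; region rows[0,8) x cols[24,32) = 8x8
Unfold 1 (reflect across v@24): 4 holes -> [(1, 21), (1, 26), (3, 23), (3, 24)]
Unfold 2 (reflect across v@16): 8 holes -> [(1, 5), (1, 10), (1, 21), (1, 26), (3, 7), (3, 8), (3, 23), (3, 24)]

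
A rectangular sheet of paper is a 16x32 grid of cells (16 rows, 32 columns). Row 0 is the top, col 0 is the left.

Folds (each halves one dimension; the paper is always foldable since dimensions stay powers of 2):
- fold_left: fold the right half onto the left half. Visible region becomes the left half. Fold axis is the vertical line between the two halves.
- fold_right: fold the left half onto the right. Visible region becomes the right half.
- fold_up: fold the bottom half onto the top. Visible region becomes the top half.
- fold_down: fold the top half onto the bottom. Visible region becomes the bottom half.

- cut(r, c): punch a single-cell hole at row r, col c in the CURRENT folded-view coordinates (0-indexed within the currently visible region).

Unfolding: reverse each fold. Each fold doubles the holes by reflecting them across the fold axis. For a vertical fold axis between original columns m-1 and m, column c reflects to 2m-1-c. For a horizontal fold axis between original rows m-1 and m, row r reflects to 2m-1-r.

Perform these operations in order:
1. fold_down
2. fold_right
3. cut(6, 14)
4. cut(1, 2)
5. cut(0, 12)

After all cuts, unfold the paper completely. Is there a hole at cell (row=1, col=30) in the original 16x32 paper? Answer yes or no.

Answer: yes

Derivation:
Op 1 fold_down: fold axis h@8; visible region now rows[8,16) x cols[0,32) = 8x32
Op 2 fold_right: fold axis v@16; visible region now rows[8,16) x cols[16,32) = 8x16
Op 3 cut(6, 14): punch at orig (14,30); cuts so far [(14, 30)]; region rows[8,16) x cols[16,32) = 8x16
Op 4 cut(1, 2): punch at orig (9,18); cuts so far [(9, 18), (14, 30)]; region rows[8,16) x cols[16,32) = 8x16
Op 5 cut(0, 12): punch at orig (8,28); cuts so far [(8, 28), (9, 18), (14, 30)]; region rows[8,16) x cols[16,32) = 8x16
Unfold 1 (reflect across v@16): 6 holes -> [(8, 3), (8, 28), (9, 13), (9, 18), (14, 1), (14, 30)]
Unfold 2 (reflect across h@8): 12 holes -> [(1, 1), (1, 30), (6, 13), (6, 18), (7, 3), (7, 28), (8, 3), (8, 28), (9, 13), (9, 18), (14, 1), (14, 30)]
Holes: [(1, 1), (1, 30), (6, 13), (6, 18), (7, 3), (7, 28), (8, 3), (8, 28), (9, 13), (9, 18), (14, 1), (14, 30)]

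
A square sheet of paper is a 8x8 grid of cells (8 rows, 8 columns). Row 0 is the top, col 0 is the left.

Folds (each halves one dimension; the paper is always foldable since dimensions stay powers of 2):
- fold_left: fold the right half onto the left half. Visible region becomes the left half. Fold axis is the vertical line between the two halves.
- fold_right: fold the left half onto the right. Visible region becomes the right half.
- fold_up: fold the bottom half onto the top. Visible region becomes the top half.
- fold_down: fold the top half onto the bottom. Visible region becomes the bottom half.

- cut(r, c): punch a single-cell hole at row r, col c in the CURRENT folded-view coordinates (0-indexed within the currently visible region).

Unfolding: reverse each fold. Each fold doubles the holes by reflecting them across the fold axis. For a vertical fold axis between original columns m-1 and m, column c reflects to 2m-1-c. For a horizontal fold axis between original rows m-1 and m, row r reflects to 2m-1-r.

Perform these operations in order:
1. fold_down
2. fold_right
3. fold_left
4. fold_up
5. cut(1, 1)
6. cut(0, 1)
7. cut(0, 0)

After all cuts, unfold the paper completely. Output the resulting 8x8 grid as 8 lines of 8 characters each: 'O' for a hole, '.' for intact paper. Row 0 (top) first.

Answer: OOOOOOOO
.OO..OO.
.OO..OO.
OOOOOOOO
OOOOOOOO
.OO..OO.
.OO..OO.
OOOOOOOO

Derivation:
Op 1 fold_down: fold axis h@4; visible region now rows[4,8) x cols[0,8) = 4x8
Op 2 fold_right: fold axis v@4; visible region now rows[4,8) x cols[4,8) = 4x4
Op 3 fold_left: fold axis v@6; visible region now rows[4,8) x cols[4,6) = 4x2
Op 4 fold_up: fold axis h@6; visible region now rows[4,6) x cols[4,6) = 2x2
Op 5 cut(1, 1): punch at orig (5,5); cuts so far [(5, 5)]; region rows[4,6) x cols[4,6) = 2x2
Op 6 cut(0, 1): punch at orig (4,5); cuts so far [(4, 5), (5, 5)]; region rows[4,6) x cols[4,6) = 2x2
Op 7 cut(0, 0): punch at orig (4,4); cuts so far [(4, 4), (4, 5), (5, 5)]; region rows[4,6) x cols[4,6) = 2x2
Unfold 1 (reflect across h@6): 6 holes -> [(4, 4), (4, 5), (5, 5), (6, 5), (7, 4), (7, 5)]
Unfold 2 (reflect across v@6): 12 holes -> [(4, 4), (4, 5), (4, 6), (4, 7), (5, 5), (5, 6), (6, 5), (6, 6), (7, 4), (7, 5), (7, 6), (7, 7)]
Unfold 3 (reflect across v@4): 24 holes -> [(4, 0), (4, 1), (4, 2), (4, 3), (4, 4), (4, 5), (4, 6), (4, 7), (5, 1), (5, 2), (5, 5), (5, 6), (6, 1), (6, 2), (6, 5), (6, 6), (7, 0), (7, 1), (7, 2), (7, 3), (7, 4), (7, 5), (7, 6), (7, 7)]
Unfold 4 (reflect across h@4): 48 holes -> [(0, 0), (0, 1), (0, 2), (0, 3), (0, 4), (0, 5), (0, 6), (0, 7), (1, 1), (1, 2), (1, 5), (1, 6), (2, 1), (2, 2), (2, 5), (2, 6), (3, 0), (3, 1), (3, 2), (3, 3), (3, 4), (3, 5), (3, 6), (3, 7), (4, 0), (4, 1), (4, 2), (4, 3), (4, 4), (4, 5), (4, 6), (4, 7), (5, 1), (5, 2), (5, 5), (5, 6), (6, 1), (6, 2), (6, 5), (6, 6), (7, 0), (7, 1), (7, 2), (7, 3), (7, 4), (7, 5), (7, 6), (7, 7)]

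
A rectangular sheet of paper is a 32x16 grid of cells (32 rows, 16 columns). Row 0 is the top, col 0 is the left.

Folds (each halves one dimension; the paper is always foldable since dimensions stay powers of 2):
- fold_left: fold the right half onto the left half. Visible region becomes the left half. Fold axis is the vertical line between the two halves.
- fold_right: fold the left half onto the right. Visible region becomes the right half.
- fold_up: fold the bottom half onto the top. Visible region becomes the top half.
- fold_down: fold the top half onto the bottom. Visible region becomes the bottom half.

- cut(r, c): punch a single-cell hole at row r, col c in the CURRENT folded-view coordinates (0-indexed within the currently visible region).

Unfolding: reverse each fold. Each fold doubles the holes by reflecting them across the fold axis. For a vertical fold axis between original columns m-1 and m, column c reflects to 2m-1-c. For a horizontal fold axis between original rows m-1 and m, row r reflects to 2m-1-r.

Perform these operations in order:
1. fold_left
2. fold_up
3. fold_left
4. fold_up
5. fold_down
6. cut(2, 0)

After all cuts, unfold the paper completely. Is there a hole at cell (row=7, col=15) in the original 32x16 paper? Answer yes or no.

Op 1 fold_left: fold axis v@8; visible region now rows[0,32) x cols[0,8) = 32x8
Op 2 fold_up: fold axis h@16; visible region now rows[0,16) x cols[0,8) = 16x8
Op 3 fold_left: fold axis v@4; visible region now rows[0,16) x cols[0,4) = 16x4
Op 4 fold_up: fold axis h@8; visible region now rows[0,8) x cols[0,4) = 8x4
Op 5 fold_down: fold axis h@4; visible region now rows[4,8) x cols[0,4) = 4x4
Op 6 cut(2, 0): punch at orig (6,0); cuts so far [(6, 0)]; region rows[4,8) x cols[0,4) = 4x4
Unfold 1 (reflect across h@4): 2 holes -> [(1, 0), (6, 0)]
Unfold 2 (reflect across h@8): 4 holes -> [(1, 0), (6, 0), (9, 0), (14, 0)]
Unfold 3 (reflect across v@4): 8 holes -> [(1, 0), (1, 7), (6, 0), (6, 7), (9, 0), (9, 7), (14, 0), (14, 7)]
Unfold 4 (reflect across h@16): 16 holes -> [(1, 0), (1, 7), (6, 0), (6, 7), (9, 0), (9, 7), (14, 0), (14, 7), (17, 0), (17, 7), (22, 0), (22, 7), (25, 0), (25, 7), (30, 0), (30, 7)]
Unfold 5 (reflect across v@8): 32 holes -> [(1, 0), (1, 7), (1, 8), (1, 15), (6, 0), (6, 7), (6, 8), (6, 15), (9, 0), (9, 7), (9, 8), (9, 15), (14, 0), (14, 7), (14, 8), (14, 15), (17, 0), (17, 7), (17, 8), (17, 15), (22, 0), (22, 7), (22, 8), (22, 15), (25, 0), (25, 7), (25, 8), (25, 15), (30, 0), (30, 7), (30, 8), (30, 15)]
Holes: [(1, 0), (1, 7), (1, 8), (1, 15), (6, 0), (6, 7), (6, 8), (6, 15), (9, 0), (9, 7), (9, 8), (9, 15), (14, 0), (14, 7), (14, 8), (14, 15), (17, 0), (17, 7), (17, 8), (17, 15), (22, 0), (22, 7), (22, 8), (22, 15), (25, 0), (25, 7), (25, 8), (25, 15), (30, 0), (30, 7), (30, 8), (30, 15)]

Answer: no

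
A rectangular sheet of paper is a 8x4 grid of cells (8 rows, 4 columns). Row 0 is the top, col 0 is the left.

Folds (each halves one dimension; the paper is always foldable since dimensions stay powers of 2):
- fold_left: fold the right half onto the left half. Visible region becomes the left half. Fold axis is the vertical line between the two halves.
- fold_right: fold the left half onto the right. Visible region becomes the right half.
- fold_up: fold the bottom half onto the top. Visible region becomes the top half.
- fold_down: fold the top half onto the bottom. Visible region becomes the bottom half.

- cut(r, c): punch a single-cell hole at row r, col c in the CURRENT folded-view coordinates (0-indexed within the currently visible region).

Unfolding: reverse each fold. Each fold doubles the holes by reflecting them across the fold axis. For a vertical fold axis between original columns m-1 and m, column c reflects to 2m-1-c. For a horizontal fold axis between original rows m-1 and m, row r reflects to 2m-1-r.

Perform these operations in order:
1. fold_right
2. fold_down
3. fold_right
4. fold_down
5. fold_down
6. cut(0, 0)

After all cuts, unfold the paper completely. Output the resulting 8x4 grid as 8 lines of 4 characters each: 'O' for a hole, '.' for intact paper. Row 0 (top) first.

Op 1 fold_right: fold axis v@2; visible region now rows[0,8) x cols[2,4) = 8x2
Op 2 fold_down: fold axis h@4; visible region now rows[4,8) x cols[2,4) = 4x2
Op 3 fold_right: fold axis v@3; visible region now rows[4,8) x cols[3,4) = 4x1
Op 4 fold_down: fold axis h@6; visible region now rows[6,8) x cols[3,4) = 2x1
Op 5 fold_down: fold axis h@7; visible region now rows[7,8) x cols[3,4) = 1x1
Op 6 cut(0, 0): punch at orig (7,3); cuts so far [(7, 3)]; region rows[7,8) x cols[3,4) = 1x1
Unfold 1 (reflect across h@7): 2 holes -> [(6, 3), (7, 3)]
Unfold 2 (reflect across h@6): 4 holes -> [(4, 3), (5, 3), (6, 3), (7, 3)]
Unfold 3 (reflect across v@3): 8 holes -> [(4, 2), (4, 3), (5, 2), (5, 3), (6, 2), (6, 3), (7, 2), (7, 3)]
Unfold 4 (reflect across h@4): 16 holes -> [(0, 2), (0, 3), (1, 2), (1, 3), (2, 2), (2, 3), (3, 2), (3, 3), (4, 2), (4, 3), (5, 2), (5, 3), (6, 2), (6, 3), (7, 2), (7, 3)]
Unfold 5 (reflect across v@2): 32 holes -> [(0, 0), (0, 1), (0, 2), (0, 3), (1, 0), (1, 1), (1, 2), (1, 3), (2, 0), (2, 1), (2, 2), (2, 3), (3, 0), (3, 1), (3, 2), (3, 3), (4, 0), (4, 1), (4, 2), (4, 3), (5, 0), (5, 1), (5, 2), (5, 3), (6, 0), (6, 1), (6, 2), (6, 3), (7, 0), (7, 1), (7, 2), (7, 3)]

Answer: OOOO
OOOO
OOOO
OOOO
OOOO
OOOO
OOOO
OOOO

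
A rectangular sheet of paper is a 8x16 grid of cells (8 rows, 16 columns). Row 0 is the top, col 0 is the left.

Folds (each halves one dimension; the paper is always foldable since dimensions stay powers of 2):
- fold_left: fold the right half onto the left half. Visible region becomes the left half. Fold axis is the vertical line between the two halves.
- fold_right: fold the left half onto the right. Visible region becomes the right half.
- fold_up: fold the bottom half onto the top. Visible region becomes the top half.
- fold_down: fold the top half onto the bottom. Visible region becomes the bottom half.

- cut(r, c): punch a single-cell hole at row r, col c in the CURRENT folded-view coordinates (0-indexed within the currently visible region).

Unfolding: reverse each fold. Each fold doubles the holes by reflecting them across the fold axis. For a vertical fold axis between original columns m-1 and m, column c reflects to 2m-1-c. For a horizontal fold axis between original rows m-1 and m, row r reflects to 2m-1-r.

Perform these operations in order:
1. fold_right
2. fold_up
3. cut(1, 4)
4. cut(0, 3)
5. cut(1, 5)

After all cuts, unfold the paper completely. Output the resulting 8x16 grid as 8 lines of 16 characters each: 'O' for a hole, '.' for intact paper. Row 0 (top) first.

Answer: ....O......O....
..OO........OO..
................
................
................
................
..OO........OO..
....O......O....

Derivation:
Op 1 fold_right: fold axis v@8; visible region now rows[0,8) x cols[8,16) = 8x8
Op 2 fold_up: fold axis h@4; visible region now rows[0,4) x cols[8,16) = 4x8
Op 3 cut(1, 4): punch at orig (1,12); cuts so far [(1, 12)]; region rows[0,4) x cols[8,16) = 4x8
Op 4 cut(0, 3): punch at orig (0,11); cuts so far [(0, 11), (1, 12)]; region rows[0,4) x cols[8,16) = 4x8
Op 5 cut(1, 5): punch at orig (1,13); cuts so far [(0, 11), (1, 12), (1, 13)]; region rows[0,4) x cols[8,16) = 4x8
Unfold 1 (reflect across h@4): 6 holes -> [(0, 11), (1, 12), (1, 13), (6, 12), (6, 13), (7, 11)]
Unfold 2 (reflect across v@8): 12 holes -> [(0, 4), (0, 11), (1, 2), (1, 3), (1, 12), (1, 13), (6, 2), (6, 3), (6, 12), (6, 13), (7, 4), (7, 11)]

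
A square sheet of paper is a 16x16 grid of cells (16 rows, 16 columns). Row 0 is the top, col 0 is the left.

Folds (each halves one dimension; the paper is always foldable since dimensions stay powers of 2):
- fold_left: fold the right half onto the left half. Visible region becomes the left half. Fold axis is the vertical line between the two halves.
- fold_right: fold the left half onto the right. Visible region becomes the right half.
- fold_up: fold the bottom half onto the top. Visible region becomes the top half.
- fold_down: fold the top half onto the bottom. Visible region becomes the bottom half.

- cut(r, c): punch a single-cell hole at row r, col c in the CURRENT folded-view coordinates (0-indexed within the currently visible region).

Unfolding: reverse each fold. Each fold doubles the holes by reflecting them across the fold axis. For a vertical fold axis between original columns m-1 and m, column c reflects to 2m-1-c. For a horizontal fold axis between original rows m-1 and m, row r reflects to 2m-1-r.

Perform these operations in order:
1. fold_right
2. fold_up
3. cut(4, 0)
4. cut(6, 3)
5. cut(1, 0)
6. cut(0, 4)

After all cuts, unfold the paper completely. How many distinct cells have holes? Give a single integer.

Answer: 16

Derivation:
Op 1 fold_right: fold axis v@8; visible region now rows[0,16) x cols[8,16) = 16x8
Op 2 fold_up: fold axis h@8; visible region now rows[0,8) x cols[8,16) = 8x8
Op 3 cut(4, 0): punch at orig (4,8); cuts so far [(4, 8)]; region rows[0,8) x cols[8,16) = 8x8
Op 4 cut(6, 3): punch at orig (6,11); cuts so far [(4, 8), (6, 11)]; region rows[0,8) x cols[8,16) = 8x8
Op 5 cut(1, 0): punch at orig (1,8); cuts so far [(1, 8), (4, 8), (6, 11)]; region rows[0,8) x cols[8,16) = 8x8
Op 6 cut(0, 4): punch at orig (0,12); cuts so far [(0, 12), (1, 8), (4, 8), (6, 11)]; region rows[0,8) x cols[8,16) = 8x8
Unfold 1 (reflect across h@8): 8 holes -> [(0, 12), (1, 8), (4, 8), (6, 11), (9, 11), (11, 8), (14, 8), (15, 12)]
Unfold 2 (reflect across v@8): 16 holes -> [(0, 3), (0, 12), (1, 7), (1, 8), (4, 7), (4, 8), (6, 4), (6, 11), (9, 4), (9, 11), (11, 7), (11, 8), (14, 7), (14, 8), (15, 3), (15, 12)]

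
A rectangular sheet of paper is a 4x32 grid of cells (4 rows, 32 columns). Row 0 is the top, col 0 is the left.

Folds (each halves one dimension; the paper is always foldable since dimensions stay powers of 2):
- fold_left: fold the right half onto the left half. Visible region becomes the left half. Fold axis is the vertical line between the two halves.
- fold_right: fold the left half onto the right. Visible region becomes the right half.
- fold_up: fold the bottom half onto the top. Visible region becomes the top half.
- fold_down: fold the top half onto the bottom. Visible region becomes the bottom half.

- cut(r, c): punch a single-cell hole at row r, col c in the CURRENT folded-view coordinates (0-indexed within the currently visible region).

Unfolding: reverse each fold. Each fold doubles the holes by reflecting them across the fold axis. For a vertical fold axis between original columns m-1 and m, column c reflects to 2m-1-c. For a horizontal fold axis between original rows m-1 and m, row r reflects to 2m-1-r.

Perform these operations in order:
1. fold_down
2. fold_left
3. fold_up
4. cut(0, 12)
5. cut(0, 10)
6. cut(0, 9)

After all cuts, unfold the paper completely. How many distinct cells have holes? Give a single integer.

Answer: 24

Derivation:
Op 1 fold_down: fold axis h@2; visible region now rows[2,4) x cols[0,32) = 2x32
Op 2 fold_left: fold axis v@16; visible region now rows[2,4) x cols[0,16) = 2x16
Op 3 fold_up: fold axis h@3; visible region now rows[2,3) x cols[0,16) = 1x16
Op 4 cut(0, 12): punch at orig (2,12); cuts so far [(2, 12)]; region rows[2,3) x cols[0,16) = 1x16
Op 5 cut(0, 10): punch at orig (2,10); cuts so far [(2, 10), (2, 12)]; region rows[2,3) x cols[0,16) = 1x16
Op 6 cut(0, 9): punch at orig (2,9); cuts so far [(2, 9), (2, 10), (2, 12)]; region rows[2,3) x cols[0,16) = 1x16
Unfold 1 (reflect across h@3): 6 holes -> [(2, 9), (2, 10), (2, 12), (3, 9), (3, 10), (3, 12)]
Unfold 2 (reflect across v@16): 12 holes -> [(2, 9), (2, 10), (2, 12), (2, 19), (2, 21), (2, 22), (3, 9), (3, 10), (3, 12), (3, 19), (3, 21), (3, 22)]
Unfold 3 (reflect across h@2): 24 holes -> [(0, 9), (0, 10), (0, 12), (0, 19), (0, 21), (0, 22), (1, 9), (1, 10), (1, 12), (1, 19), (1, 21), (1, 22), (2, 9), (2, 10), (2, 12), (2, 19), (2, 21), (2, 22), (3, 9), (3, 10), (3, 12), (3, 19), (3, 21), (3, 22)]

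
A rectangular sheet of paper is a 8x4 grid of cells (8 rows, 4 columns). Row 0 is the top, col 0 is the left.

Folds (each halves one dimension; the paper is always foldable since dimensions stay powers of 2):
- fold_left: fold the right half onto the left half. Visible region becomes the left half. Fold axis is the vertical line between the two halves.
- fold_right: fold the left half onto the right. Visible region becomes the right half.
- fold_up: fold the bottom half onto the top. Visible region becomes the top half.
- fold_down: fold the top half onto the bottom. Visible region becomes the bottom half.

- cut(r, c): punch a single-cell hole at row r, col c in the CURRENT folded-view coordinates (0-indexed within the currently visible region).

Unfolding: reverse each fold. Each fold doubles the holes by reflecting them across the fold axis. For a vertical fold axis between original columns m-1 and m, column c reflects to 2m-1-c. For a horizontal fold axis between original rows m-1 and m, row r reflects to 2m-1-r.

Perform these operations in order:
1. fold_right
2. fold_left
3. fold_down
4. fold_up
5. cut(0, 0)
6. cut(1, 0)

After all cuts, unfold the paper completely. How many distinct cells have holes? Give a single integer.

Answer: 32

Derivation:
Op 1 fold_right: fold axis v@2; visible region now rows[0,8) x cols[2,4) = 8x2
Op 2 fold_left: fold axis v@3; visible region now rows[0,8) x cols[2,3) = 8x1
Op 3 fold_down: fold axis h@4; visible region now rows[4,8) x cols[2,3) = 4x1
Op 4 fold_up: fold axis h@6; visible region now rows[4,6) x cols[2,3) = 2x1
Op 5 cut(0, 0): punch at orig (4,2); cuts so far [(4, 2)]; region rows[4,6) x cols[2,3) = 2x1
Op 6 cut(1, 0): punch at orig (5,2); cuts so far [(4, 2), (5, 2)]; region rows[4,6) x cols[2,3) = 2x1
Unfold 1 (reflect across h@6): 4 holes -> [(4, 2), (5, 2), (6, 2), (7, 2)]
Unfold 2 (reflect across h@4): 8 holes -> [(0, 2), (1, 2), (2, 2), (3, 2), (4, 2), (5, 2), (6, 2), (7, 2)]
Unfold 3 (reflect across v@3): 16 holes -> [(0, 2), (0, 3), (1, 2), (1, 3), (2, 2), (2, 3), (3, 2), (3, 3), (4, 2), (4, 3), (5, 2), (5, 3), (6, 2), (6, 3), (7, 2), (7, 3)]
Unfold 4 (reflect across v@2): 32 holes -> [(0, 0), (0, 1), (0, 2), (0, 3), (1, 0), (1, 1), (1, 2), (1, 3), (2, 0), (2, 1), (2, 2), (2, 3), (3, 0), (3, 1), (3, 2), (3, 3), (4, 0), (4, 1), (4, 2), (4, 3), (5, 0), (5, 1), (5, 2), (5, 3), (6, 0), (6, 1), (6, 2), (6, 3), (7, 0), (7, 1), (7, 2), (7, 3)]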